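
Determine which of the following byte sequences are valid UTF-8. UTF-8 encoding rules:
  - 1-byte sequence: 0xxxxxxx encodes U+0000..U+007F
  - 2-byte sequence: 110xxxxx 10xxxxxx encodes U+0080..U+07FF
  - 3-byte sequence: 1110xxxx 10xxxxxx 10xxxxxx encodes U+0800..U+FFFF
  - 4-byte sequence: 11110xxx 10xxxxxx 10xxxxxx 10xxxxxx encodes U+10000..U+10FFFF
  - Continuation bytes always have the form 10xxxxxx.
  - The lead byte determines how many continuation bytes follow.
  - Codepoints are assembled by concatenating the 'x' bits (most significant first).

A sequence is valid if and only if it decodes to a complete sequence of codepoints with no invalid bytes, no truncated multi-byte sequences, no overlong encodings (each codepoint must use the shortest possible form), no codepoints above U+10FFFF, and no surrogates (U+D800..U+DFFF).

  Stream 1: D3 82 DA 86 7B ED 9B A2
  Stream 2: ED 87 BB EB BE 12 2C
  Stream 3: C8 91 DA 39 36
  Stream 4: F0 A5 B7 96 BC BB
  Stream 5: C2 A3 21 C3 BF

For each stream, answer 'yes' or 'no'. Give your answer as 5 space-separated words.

Stream 1: decodes cleanly. VALID
Stream 2: error at byte offset 5. INVALID
Stream 3: error at byte offset 3. INVALID
Stream 4: error at byte offset 4. INVALID
Stream 5: decodes cleanly. VALID

Answer: yes no no no yes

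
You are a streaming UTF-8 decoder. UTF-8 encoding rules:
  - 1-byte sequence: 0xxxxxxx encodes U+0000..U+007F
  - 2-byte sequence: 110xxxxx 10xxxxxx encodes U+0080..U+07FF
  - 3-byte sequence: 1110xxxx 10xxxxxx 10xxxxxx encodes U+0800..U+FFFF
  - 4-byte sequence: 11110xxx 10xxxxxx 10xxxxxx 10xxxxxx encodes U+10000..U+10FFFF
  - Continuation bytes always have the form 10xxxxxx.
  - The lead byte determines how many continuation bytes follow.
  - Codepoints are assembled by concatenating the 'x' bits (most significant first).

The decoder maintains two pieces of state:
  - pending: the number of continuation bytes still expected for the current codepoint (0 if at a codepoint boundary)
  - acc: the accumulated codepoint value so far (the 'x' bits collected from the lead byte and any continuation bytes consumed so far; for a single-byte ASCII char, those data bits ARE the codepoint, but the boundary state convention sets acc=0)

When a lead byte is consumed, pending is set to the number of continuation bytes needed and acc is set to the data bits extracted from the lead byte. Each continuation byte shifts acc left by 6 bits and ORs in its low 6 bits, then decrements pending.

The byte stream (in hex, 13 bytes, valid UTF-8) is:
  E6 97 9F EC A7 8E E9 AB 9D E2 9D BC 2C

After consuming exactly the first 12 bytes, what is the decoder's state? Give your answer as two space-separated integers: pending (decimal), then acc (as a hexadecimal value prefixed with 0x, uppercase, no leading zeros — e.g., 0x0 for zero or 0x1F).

Answer: 0 0x277C

Derivation:
Byte[0]=E6: 3-byte lead. pending=2, acc=0x6
Byte[1]=97: continuation. acc=(acc<<6)|0x17=0x197, pending=1
Byte[2]=9F: continuation. acc=(acc<<6)|0x1F=0x65DF, pending=0
Byte[3]=EC: 3-byte lead. pending=2, acc=0xC
Byte[4]=A7: continuation. acc=(acc<<6)|0x27=0x327, pending=1
Byte[5]=8E: continuation. acc=(acc<<6)|0x0E=0xC9CE, pending=0
Byte[6]=E9: 3-byte lead. pending=2, acc=0x9
Byte[7]=AB: continuation. acc=(acc<<6)|0x2B=0x26B, pending=1
Byte[8]=9D: continuation. acc=(acc<<6)|0x1D=0x9ADD, pending=0
Byte[9]=E2: 3-byte lead. pending=2, acc=0x2
Byte[10]=9D: continuation. acc=(acc<<6)|0x1D=0x9D, pending=1
Byte[11]=BC: continuation. acc=(acc<<6)|0x3C=0x277C, pending=0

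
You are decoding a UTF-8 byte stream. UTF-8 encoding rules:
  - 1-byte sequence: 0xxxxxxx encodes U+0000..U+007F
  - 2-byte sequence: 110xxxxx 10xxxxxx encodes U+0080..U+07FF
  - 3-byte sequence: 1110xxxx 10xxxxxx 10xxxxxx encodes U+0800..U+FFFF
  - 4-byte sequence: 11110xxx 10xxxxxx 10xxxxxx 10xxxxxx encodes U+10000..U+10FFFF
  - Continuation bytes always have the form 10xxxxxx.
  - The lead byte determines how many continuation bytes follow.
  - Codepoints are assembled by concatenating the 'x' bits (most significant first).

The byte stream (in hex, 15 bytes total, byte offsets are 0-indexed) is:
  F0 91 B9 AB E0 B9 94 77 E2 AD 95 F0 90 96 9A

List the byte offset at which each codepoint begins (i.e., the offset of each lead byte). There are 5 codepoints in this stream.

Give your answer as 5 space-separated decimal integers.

Answer: 0 4 7 8 11

Derivation:
Byte[0]=F0: 4-byte lead, need 3 cont bytes. acc=0x0
Byte[1]=91: continuation. acc=(acc<<6)|0x11=0x11
Byte[2]=B9: continuation. acc=(acc<<6)|0x39=0x479
Byte[3]=AB: continuation. acc=(acc<<6)|0x2B=0x11E6B
Completed: cp=U+11E6B (starts at byte 0)
Byte[4]=E0: 3-byte lead, need 2 cont bytes. acc=0x0
Byte[5]=B9: continuation. acc=(acc<<6)|0x39=0x39
Byte[6]=94: continuation. acc=(acc<<6)|0x14=0xE54
Completed: cp=U+0E54 (starts at byte 4)
Byte[7]=77: 1-byte ASCII. cp=U+0077
Byte[8]=E2: 3-byte lead, need 2 cont bytes. acc=0x2
Byte[9]=AD: continuation. acc=(acc<<6)|0x2D=0xAD
Byte[10]=95: continuation. acc=(acc<<6)|0x15=0x2B55
Completed: cp=U+2B55 (starts at byte 8)
Byte[11]=F0: 4-byte lead, need 3 cont bytes. acc=0x0
Byte[12]=90: continuation. acc=(acc<<6)|0x10=0x10
Byte[13]=96: continuation. acc=(acc<<6)|0x16=0x416
Byte[14]=9A: continuation. acc=(acc<<6)|0x1A=0x1059A
Completed: cp=U+1059A (starts at byte 11)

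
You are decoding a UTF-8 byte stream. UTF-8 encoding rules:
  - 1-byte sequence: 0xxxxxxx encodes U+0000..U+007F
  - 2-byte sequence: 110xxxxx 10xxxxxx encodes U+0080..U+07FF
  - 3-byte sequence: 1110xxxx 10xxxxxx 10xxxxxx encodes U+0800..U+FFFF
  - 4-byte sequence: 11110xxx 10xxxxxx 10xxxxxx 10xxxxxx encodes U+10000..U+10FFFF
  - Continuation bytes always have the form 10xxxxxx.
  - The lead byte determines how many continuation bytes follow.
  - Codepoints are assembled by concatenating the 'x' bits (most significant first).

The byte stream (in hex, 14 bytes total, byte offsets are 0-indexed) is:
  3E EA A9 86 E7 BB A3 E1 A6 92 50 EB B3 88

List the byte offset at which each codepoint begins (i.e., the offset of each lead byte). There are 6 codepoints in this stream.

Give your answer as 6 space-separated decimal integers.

Byte[0]=3E: 1-byte ASCII. cp=U+003E
Byte[1]=EA: 3-byte lead, need 2 cont bytes. acc=0xA
Byte[2]=A9: continuation. acc=(acc<<6)|0x29=0x2A9
Byte[3]=86: continuation. acc=(acc<<6)|0x06=0xAA46
Completed: cp=U+AA46 (starts at byte 1)
Byte[4]=E7: 3-byte lead, need 2 cont bytes. acc=0x7
Byte[5]=BB: continuation. acc=(acc<<6)|0x3B=0x1FB
Byte[6]=A3: continuation. acc=(acc<<6)|0x23=0x7EE3
Completed: cp=U+7EE3 (starts at byte 4)
Byte[7]=E1: 3-byte lead, need 2 cont bytes. acc=0x1
Byte[8]=A6: continuation. acc=(acc<<6)|0x26=0x66
Byte[9]=92: continuation. acc=(acc<<6)|0x12=0x1992
Completed: cp=U+1992 (starts at byte 7)
Byte[10]=50: 1-byte ASCII. cp=U+0050
Byte[11]=EB: 3-byte lead, need 2 cont bytes. acc=0xB
Byte[12]=B3: continuation. acc=(acc<<6)|0x33=0x2F3
Byte[13]=88: continuation. acc=(acc<<6)|0x08=0xBCC8
Completed: cp=U+BCC8 (starts at byte 11)

Answer: 0 1 4 7 10 11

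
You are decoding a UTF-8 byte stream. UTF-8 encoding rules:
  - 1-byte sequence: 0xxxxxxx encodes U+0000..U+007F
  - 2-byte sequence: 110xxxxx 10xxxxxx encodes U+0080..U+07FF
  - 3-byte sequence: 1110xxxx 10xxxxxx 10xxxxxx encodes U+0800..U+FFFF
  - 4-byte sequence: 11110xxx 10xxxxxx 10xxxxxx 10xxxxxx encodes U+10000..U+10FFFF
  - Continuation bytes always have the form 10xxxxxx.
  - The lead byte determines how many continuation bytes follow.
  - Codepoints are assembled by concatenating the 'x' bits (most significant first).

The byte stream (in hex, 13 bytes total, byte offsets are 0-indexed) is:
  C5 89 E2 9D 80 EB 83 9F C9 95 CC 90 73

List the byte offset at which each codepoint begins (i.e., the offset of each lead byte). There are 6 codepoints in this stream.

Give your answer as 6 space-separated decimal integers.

Byte[0]=C5: 2-byte lead, need 1 cont bytes. acc=0x5
Byte[1]=89: continuation. acc=(acc<<6)|0x09=0x149
Completed: cp=U+0149 (starts at byte 0)
Byte[2]=E2: 3-byte lead, need 2 cont bytes. acc=0x2
Byte[3]=9D: continuation. acc=(acc<<6)|0x1D=0x9D
Byte[4]=80: continuation. acc=(acc<<6)|0x00=0x2740
Completed: cp=U+2740 (starts at byte 2)
Byte[5]=EB: 3-byte lead, need 2 cont bytes. acc=0xB
Byte[6]=83: continuation. acc=(acc<<6)|0x03=0x2C3
Byte[7]=9F: continuation. acc=(acc<<6)|0x1F=0xB0DF
Completed: cp=U+B0DF (starts at byte 5)
Byte[8]=C9: 2-byte lead, need 1 cont bytes. acc=0x9
Byte[9]=95: continuation. acc=(acc<<6)|0x15=0x255
Completed: cp=U+0255 (starts at byte 8)
Byte[10]=CC: 2-byte lead, need 1 cont bytes. acc=0xC
Byte[11]=90: continuation. acc=(acc<<6)|0x10=0x310
Completed: cp=U+0310 (starts at byte 10)
Byte[12]=73: 1-byte ASCII. cp=U+0073

Answer: 0 2 5 8 10 12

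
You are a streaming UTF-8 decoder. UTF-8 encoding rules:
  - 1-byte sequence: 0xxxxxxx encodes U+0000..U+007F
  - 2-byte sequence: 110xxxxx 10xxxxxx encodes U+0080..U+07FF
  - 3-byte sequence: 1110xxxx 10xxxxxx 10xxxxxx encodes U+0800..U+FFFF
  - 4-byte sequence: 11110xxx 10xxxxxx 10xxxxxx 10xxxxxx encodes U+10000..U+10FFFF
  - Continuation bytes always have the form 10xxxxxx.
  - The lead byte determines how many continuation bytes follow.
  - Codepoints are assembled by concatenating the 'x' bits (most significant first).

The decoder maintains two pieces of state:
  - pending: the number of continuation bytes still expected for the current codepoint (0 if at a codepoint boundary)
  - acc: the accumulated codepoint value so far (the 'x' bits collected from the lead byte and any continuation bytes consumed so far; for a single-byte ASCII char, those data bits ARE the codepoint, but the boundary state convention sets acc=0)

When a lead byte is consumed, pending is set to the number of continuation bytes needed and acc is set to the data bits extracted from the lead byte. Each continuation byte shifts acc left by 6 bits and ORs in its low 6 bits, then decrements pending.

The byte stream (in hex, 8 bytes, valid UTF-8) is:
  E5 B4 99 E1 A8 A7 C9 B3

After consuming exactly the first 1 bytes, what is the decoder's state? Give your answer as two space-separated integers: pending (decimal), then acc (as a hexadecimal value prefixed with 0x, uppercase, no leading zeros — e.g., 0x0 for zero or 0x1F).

Byte[0]=E5: 3-byte lead. pending=2, acc=0x5

Answer: 2 0x5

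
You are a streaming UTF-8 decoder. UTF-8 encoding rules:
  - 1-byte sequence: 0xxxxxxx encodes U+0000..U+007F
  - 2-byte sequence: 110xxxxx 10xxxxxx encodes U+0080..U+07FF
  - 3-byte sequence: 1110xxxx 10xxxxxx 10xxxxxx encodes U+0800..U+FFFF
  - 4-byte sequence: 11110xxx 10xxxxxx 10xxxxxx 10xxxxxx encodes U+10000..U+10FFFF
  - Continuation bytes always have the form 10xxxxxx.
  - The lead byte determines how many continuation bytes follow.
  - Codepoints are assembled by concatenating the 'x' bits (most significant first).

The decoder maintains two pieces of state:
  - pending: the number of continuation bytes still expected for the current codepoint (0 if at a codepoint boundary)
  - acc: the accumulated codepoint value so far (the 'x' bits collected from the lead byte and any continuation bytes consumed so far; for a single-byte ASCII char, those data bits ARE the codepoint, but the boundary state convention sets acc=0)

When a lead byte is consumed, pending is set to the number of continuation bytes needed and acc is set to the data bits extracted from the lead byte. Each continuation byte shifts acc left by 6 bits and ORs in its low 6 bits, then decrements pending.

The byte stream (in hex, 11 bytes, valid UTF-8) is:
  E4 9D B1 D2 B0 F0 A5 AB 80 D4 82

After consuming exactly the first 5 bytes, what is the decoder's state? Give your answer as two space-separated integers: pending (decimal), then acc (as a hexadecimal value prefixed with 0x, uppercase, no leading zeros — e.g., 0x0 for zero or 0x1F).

Answer: 0 0x4B0

Derivation:
Byte[0]=E4: 3-byte lead. pending=2, acc=0x4
Byte[1]=9D: continuation. acc=(acc<<6)|0x1D=0x11D, pending=1
Byte[2]=B1: continuation. acc=(acc<<6)|0x31=0x4771, pending=0
Byte[3]=D2: 2-byte lead. pending=1, acc=0x12
Byte[4]=B0: continuation. acc=(acc<<6)|0x30=0x4B0, pending=0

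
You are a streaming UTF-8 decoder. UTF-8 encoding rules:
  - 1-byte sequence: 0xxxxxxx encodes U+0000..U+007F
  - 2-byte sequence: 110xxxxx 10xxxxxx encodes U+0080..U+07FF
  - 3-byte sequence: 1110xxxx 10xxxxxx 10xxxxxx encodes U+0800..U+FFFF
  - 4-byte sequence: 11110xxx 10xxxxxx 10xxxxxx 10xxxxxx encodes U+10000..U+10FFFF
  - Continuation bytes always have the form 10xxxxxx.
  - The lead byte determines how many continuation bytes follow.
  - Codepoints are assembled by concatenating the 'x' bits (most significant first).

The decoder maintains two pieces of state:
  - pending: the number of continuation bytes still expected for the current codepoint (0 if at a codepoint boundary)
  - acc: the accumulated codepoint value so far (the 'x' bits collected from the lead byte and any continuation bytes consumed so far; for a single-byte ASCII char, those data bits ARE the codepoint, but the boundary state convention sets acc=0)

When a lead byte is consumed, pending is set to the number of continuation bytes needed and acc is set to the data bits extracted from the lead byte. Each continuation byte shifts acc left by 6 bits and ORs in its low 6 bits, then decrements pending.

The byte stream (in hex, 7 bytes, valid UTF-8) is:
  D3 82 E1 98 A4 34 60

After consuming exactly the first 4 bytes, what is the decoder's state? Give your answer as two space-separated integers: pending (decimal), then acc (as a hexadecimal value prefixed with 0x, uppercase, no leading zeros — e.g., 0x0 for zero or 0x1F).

Byte[0]=D3: 2-byte lead. pending=1, acc=0x13
Byte[1]=82: continuation. acc=(acc<<6)|0x02=0x4C2, pending=0
Byte[2]=E1: 3-byte lead. pending=2, acc=0x1
Byte[3]=98: continuation. acc=(acc<<6)|0x18=0x58, pending=1

Answer: 1 0x58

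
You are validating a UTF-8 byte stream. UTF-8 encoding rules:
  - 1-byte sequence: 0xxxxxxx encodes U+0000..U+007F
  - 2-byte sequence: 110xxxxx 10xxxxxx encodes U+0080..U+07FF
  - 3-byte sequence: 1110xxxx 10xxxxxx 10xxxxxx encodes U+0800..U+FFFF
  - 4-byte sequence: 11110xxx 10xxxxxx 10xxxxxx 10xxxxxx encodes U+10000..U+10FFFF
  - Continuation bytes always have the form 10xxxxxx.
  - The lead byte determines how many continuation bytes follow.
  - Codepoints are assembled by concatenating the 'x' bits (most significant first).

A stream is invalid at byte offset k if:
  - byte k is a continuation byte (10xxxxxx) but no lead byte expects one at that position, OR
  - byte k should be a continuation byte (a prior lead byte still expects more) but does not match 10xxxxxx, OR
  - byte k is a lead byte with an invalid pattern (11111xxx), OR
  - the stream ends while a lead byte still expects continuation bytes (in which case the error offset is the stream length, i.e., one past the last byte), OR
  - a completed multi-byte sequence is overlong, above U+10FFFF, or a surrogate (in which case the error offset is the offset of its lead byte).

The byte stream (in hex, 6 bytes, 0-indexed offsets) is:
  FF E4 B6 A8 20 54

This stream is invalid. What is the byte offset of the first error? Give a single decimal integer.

Byte[0]=FF: INVALID lead byte (not 0xxx/110x/1110/11110)

Answer: 0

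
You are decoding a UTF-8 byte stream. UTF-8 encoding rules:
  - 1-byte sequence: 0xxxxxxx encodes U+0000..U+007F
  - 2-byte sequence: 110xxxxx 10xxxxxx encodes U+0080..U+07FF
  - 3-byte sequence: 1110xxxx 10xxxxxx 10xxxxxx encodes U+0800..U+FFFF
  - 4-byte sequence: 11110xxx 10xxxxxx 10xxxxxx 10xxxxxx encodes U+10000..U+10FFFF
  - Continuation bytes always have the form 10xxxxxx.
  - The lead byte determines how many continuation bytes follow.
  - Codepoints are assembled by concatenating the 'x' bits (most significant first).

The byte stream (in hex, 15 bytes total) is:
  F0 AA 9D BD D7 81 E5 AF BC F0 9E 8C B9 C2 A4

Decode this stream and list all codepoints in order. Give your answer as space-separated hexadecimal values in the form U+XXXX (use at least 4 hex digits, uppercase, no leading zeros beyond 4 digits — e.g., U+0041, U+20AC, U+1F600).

Answer: U+2A77D U+05C1 U+5BFC U+1E339 U+00A4

Derivation:
Byte[0]=F0: 4-byte lead, need 3 cont bytes. acc=0x0
Byte[1]=AA: continuation. acc=(acc<<6)|0x2A=0x2A
Byte[2]=9D: continuation. acc=(acc<<6)|0x1D=0xA9D
Byte[3]=BD: continuation. acc=(acc<<6)|0x3D=0x2A77D
Completed: cp=U+2A77D (starts at byte 0)
Byte[4]=D7: 2-byte lead, need 1 cont bytes. acc=0x17
Byte[5]=81: continuation. acc=(acc<<6)|0x01=0x5C1
Completed: cp=U+05C1 (starts at byte 4)
Byte[6]=E5: 3-byte lead, need 2 cont bytes. acc=0x5
Byte[7]=AF: continuation. acc=(acc<<6)|0x2F=0x16F
Byte[8]=BC: continuation. acc=(acc<<6)|0x3C=0x5BFC
Completed: cp=U+5BFC (starts at byte 6)
Byte[9]=F0: 4-byte lead, need 3 cont bytes. acc=0x0
Byte[10]=9E: continuation. acc=(acc<<6)|0x1E=0x1E
Byte[11]=8C: continuation. acc=(acc<<6)|0x0C=0x78C
Byte[12]=B9: continuation. acc=(acc<<6)|0x39=0x1E339
Completed: cp=U+1E339 (starts at byte 9)
Byte[13]=C2: 2-byte lead, need 1 cont bytes. acc=0x2
Byte[14]=A4: continuation. acc=(acc<<6)|0x24=0xA4
Completed: cp=U+00A4 (starts at byte 13)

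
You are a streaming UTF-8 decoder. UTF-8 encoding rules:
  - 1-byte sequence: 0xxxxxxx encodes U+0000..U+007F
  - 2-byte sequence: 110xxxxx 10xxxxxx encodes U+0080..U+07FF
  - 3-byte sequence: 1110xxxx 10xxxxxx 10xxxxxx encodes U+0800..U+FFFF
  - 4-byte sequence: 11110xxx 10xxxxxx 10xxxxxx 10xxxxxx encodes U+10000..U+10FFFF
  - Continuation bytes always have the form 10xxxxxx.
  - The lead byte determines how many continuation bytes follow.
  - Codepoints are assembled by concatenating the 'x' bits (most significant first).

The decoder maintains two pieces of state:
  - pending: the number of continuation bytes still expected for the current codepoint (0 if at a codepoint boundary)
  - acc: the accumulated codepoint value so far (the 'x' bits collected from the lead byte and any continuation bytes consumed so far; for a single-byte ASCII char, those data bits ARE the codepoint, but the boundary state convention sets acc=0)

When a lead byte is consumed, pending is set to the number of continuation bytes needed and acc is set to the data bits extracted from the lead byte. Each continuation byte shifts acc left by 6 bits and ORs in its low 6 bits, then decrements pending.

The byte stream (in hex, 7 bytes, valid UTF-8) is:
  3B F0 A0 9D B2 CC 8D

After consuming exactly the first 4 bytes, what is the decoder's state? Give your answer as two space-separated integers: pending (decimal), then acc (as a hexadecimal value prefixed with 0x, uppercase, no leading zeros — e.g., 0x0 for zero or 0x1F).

Answer: 1 0x81D

Derivation:
Byte[0]=3B: 1-byte. pending=0, acc=0x0
Byte[1]=F0: 4-byte lead. pending=3, acc=0x0
Byte[2]=A0: continuation. acc=(acc<<6)|0x20=0x20, pending=2
Byte[3]=9D: continuation. acc=(acc<<6)|0x1D=0x81D, pending=1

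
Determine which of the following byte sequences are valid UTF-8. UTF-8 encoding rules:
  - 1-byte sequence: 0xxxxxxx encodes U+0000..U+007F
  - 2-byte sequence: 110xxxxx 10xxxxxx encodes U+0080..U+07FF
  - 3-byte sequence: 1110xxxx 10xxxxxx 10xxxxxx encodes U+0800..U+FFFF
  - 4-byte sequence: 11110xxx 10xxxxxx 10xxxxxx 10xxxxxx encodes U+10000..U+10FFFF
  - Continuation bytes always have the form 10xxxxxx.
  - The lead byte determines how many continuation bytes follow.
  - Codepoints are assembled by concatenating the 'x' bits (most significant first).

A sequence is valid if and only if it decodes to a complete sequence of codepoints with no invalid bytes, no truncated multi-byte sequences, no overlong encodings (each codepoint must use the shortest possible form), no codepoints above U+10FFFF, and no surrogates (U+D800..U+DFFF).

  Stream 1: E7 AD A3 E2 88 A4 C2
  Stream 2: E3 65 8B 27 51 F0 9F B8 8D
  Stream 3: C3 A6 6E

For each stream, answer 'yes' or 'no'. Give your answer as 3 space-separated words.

Answer: no no yes

Derivation:
Stream 1: error at byte offset 7. INVALID
Stream 2: error at byte offset 1. INVALID
Stream 3: decodes cleanly. VALID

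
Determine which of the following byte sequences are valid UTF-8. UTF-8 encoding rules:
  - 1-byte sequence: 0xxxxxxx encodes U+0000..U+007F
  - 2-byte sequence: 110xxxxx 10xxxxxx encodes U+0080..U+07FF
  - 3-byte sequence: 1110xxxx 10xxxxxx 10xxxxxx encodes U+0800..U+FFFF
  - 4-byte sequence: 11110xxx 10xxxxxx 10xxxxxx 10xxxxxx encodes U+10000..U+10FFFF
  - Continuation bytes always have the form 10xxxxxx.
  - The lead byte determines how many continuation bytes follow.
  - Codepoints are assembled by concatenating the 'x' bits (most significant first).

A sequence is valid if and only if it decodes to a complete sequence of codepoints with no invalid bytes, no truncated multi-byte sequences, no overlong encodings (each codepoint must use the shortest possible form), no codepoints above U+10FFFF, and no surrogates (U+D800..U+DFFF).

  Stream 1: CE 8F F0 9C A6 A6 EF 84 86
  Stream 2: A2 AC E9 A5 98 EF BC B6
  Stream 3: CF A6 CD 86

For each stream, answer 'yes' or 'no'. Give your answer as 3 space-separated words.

Answer: yes no yes

Derivation:
Stream 1: decodes cleanly. VALID
Stream 2: error at byte offset 0. INVALID
Stream 3: decodes cleanly. VALID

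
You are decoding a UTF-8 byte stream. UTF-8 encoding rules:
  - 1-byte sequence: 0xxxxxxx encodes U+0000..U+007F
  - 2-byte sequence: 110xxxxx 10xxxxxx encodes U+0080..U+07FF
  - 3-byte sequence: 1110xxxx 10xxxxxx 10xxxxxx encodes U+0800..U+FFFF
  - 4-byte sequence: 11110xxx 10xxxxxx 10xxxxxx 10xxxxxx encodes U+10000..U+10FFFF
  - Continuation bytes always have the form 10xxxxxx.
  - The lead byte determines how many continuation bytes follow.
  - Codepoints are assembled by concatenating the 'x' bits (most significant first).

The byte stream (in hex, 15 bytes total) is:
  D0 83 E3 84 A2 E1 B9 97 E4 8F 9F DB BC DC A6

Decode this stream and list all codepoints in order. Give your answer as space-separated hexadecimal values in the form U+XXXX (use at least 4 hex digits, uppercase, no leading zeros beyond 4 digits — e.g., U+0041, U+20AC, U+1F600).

Answer: U+0403 U+3122 U+1E57 U+43DF U+06FC U+0726

Derivation:
Byte[0]=D0: 2-byte lead, need 1 cont bytes. acc=0x10
Byte[1]=83: continuation. acc=(acc<<6)|0x03=0x403
Completed: cp=U+0403 (starts at byte 0)
Byte[2]=E3: 3-byte lead, need 2 cont bytes. acc=0x3
Byte[3]=84: continuation. acc=(acc<<6)|0x04=0xC4
Byte[4]=A2: continuation. acc=(acc<<6)|0x22=0x3122
Completed: cp=U+3122 (starts at byte 2)
Byte[5]=E1: 3-byte lead, need 2 cont bytes. acc=0x1
Byte[6]=B9: continuation. acc=(acc<<6)|0x39=0x79
Byte[7]=97: continuation. acc=(acc<<6)|0x17=0x1E57
Completed: cp=U+1E57 (starts at byte 5)
Byte[8]=E4: 3-byte lead, need 2 cont bytes. acc=0x4
Byte[9]=8F: continuation. acc=(acc<<6)|0x0F=0x10F
Byte[10]=9F: continuation. acc=(acc<<6)|0x1F=0x43DF
Completed: cp=U+43DF (starts at byte 8)
Byte[11]=DB: 2-byte lead, need 1 cont bytes. acc=0x1B
Byte[12]=BC: continuation. acc=(acc<<6)|0x3C=0x6FC
Completed: cp=U+06FC (starts at byte 11)
Byte[13]=DC: 2-byte lead, need 1 cont bytes. acc=0x1C
Byte[14]=A6: continuation. acc=(acc<<6)|0x26=0x726
Completed: cp=U+0726 (starts at byte 13)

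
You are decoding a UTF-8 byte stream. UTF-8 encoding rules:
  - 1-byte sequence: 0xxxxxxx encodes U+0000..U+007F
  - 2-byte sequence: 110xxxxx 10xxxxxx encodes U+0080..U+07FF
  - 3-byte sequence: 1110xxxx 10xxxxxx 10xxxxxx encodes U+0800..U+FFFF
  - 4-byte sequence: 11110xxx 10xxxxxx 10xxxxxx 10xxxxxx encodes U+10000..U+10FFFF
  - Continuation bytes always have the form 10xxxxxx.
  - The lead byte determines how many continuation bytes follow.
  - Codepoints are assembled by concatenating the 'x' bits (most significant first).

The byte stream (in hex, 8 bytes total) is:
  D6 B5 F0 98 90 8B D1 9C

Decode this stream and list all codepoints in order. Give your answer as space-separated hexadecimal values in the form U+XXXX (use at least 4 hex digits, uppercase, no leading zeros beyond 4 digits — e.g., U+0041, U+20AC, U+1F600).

Answer: U+05B5 U+1840B U+045C

Derivation:
Byte[0]=D6: 2-byte lead, need 1 cont bytes. acc=0x16
Byte[1]=B5: continuation. acc=(acc<<6)|0x35=0x5B5
Completed: cp=U+05B5 (starts at byte 0)
Byte[2]=F0: 4-byte lead, need 3 cont bytes. acc=0x0
Byte[3]=98: continuation. acc=(acc<<6)|0x18=0x18
Byte[4]=90: continuation. acc=(acc<<6)|0x10=0x610
Byte[5]=8B: continuation. acc=(acc<<6)|0x0B=0x1840B
Completed: cp=U+1840B (starts at byte 2)
Byte[6]=D1: 2-byte lead, need 1 cont bytes. acc=0x11
Byte[7]=9C: continuation. acc=(acc<<6)|0x1C=0x45C
Completed: cp=U+045C (starts at byte 6)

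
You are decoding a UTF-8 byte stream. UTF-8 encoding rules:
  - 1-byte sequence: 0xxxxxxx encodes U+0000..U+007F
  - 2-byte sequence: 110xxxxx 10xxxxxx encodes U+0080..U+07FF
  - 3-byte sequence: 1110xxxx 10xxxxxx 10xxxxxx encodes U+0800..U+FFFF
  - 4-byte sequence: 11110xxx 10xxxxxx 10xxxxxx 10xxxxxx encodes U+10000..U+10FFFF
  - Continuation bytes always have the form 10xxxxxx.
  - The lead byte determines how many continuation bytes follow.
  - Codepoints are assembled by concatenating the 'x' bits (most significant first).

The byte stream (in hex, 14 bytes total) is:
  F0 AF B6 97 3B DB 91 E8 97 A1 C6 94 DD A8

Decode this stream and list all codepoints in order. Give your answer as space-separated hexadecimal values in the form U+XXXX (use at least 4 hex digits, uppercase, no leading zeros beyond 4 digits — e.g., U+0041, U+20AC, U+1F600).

Byte[0]=F0: 4-byte lead, need 3 cont bytes. acc=0x0
Byte[1]=AF: continuation. acc=(acc<<6)|0x2F=0x2F
Byte[2]=B6: continuation. acc=(acc<<6)|0x36=0xBF6
Byte[3]=97: continuation. acc=(acc<<6)|0x17=0x2FD97
Completed: cp=U+2FD97 (starts at byte 0)
Byte[4]=3B: 1-byte ASCII. cp=U+003B
Byte[5]=DB: 2-byte lead, need 1 cont bytes. acc=0x1B
Byte[6]=91: continuation. acc=(acc<<6)|0x11=0x6D1
Completed: cp=U+06D1 (starts at byte 5)
Byte[7]=E8: 3-byte lead, need 2 cont bytes. acc=0x8
Byte[8]=97: continuation. acc=(acc<<6)|0x17=0x217
Byte[9]=A1: continuation. acc=(acc<<6)|0x21=0x85E1
Completed: cp=U+85E1 (starts at byte 7)
Byte[10]=C6: 2-byte lead, need 1 cont bytes. acc=0x6
Byte[11]=94: continuation. acc=(acc<<6)|0x14=0x194
Completed: cp=U+0194 (starts at byte 10)
Byte[12]=DD: 2-byte lead, need 1 cont bytes. acc=0x1D
Byte[13]=A8: continuation. acc=(acc<<6)|0x28=0x768
Completed: cp=U+0768 (starts at byte 12)

Answer: U+2FD97 U+003B U+06D1 U+85E1 U+0194 U+0768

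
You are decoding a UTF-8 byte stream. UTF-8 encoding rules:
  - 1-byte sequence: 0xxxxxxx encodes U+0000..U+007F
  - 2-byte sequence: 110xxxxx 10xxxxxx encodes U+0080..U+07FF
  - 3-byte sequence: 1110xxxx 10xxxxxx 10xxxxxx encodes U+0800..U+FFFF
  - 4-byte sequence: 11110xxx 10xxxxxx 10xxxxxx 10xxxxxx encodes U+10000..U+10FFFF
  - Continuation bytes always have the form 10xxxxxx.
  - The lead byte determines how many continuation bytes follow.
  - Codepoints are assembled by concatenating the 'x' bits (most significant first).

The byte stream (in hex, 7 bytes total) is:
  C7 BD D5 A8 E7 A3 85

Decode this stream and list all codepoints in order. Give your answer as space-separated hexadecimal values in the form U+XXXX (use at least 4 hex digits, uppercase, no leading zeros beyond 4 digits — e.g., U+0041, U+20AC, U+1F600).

Answer: U+01FD U+0568 U+78C5

Derivation:
Byte[0]=C7: 2-byte lead, need 1 cont bytes. acc=0x7
Byte[1]=BD: continuation. acc=(acc<<6)|0x3D=0x1FD
Completed: cp=U+01FD (starts at byte 0)
Byte[2]=D5: 2-byte lead, need 1 cont bytes. acc=0x15
Byte[3]=A8: continuation. acc=(acc<<6)|0x28=0x568
Completed: cp=U+0568 (starts at byte 2)
Byte[4]=E7: 3-byte lead, need 2 cont bytes. acc=0x7
Byte[5]=A3: continuation. acc=(acc<<6)|0x23=0x1E3
Byte[6]=85: continuation. acc=(acc<<6)|0x05=0x78C5
Completed: cp=U+78C5 (starts at byte 4)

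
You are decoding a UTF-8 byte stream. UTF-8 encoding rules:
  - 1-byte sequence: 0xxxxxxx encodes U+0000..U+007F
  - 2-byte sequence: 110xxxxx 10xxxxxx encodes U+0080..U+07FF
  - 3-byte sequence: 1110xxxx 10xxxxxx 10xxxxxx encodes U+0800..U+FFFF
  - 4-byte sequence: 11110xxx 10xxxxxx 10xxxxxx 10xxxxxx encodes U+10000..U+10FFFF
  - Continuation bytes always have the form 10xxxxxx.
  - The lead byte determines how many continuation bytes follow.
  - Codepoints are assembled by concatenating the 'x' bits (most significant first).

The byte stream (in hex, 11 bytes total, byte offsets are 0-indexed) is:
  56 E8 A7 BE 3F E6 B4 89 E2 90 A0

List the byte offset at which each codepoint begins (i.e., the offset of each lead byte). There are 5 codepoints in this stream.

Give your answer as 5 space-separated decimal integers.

Byte[0]=56: 1-byte ASCII. cp=U+0056
Byte[1]=E8: 3-byte lead, need 2 cont bytes. acc=0x8
Byte[2]=A7: continuation. acc=(acc<<6)|0x27=0x227
Byte[3]=BE: continuation. acc=(acc<<6)|0x3E=0x89FE
Completed: cp=U+89FE (starts at byte 1)
Byte[4]=3F: 1-byte ASCII. cp=U+003F
Byte[5]=E6: 3-byte lead, need 2 cont bytes. acc=0x6
Byte[6]=B4: continuation. acc=(acc<<6)|0x34=0x1B4
Byte[7]=89: continuation. acc=(acc<<6)|0x09=0x6D09
Completed: cp=U+6D09 (starts at byte 5)
Byte[8]=E2: 3-byte lead, need 2 cont bytes. acc=0x2
Byte[9]=90: continuation. acc=(acc<<6)|0x10=0x90
Byte[10]=A0: continuation. acc=(acc<<6)|0x20=0x2420
Completed: cp=U+2420 (starts at byte 8)

Answer: 0 1 4 5 8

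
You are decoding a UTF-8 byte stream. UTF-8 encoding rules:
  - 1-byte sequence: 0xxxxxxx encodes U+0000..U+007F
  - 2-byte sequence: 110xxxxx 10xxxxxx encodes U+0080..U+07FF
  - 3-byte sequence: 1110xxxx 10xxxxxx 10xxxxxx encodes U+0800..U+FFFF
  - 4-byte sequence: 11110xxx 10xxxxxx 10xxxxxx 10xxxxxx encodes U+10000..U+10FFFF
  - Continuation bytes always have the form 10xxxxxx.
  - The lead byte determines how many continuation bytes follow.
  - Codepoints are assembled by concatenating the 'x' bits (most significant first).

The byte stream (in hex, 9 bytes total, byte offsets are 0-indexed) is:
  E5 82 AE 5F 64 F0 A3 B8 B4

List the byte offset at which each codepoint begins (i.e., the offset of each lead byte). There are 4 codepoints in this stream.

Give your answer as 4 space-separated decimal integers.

Byte[0]=E5: 3-byte lead, need 2 cont bytes. acc=0x5
Byte[1]=82: continuation. acc=(acc<<6)|0x02=0x142
Byte[2]=AE: continuation. acc=(acc<<6)|0x2E=0x50AE
Completed: cp=U+50AE (starts at byte 0)
Byte[3]=5F: 1-byte ASCII. cp=U+005F
Byte[4]=64: 1-byte ASCII. cp=U+0064
Byte[5]=F0: 4-byte lead, need 3 cont bytes. acc=0x0
Byte[6]=A3: continuation. acc=(acc<<6)|0x23=0x23
Byte[7]=B8: continuation. acc=(acc<<6)|0x38=0x8F8
Byte[8]=B4: continuation. acc=(acc<<6)|0x34=0x23E34
Completed: cp=U+23E34 (starts at byte 5)

Answer: 0 3 4 5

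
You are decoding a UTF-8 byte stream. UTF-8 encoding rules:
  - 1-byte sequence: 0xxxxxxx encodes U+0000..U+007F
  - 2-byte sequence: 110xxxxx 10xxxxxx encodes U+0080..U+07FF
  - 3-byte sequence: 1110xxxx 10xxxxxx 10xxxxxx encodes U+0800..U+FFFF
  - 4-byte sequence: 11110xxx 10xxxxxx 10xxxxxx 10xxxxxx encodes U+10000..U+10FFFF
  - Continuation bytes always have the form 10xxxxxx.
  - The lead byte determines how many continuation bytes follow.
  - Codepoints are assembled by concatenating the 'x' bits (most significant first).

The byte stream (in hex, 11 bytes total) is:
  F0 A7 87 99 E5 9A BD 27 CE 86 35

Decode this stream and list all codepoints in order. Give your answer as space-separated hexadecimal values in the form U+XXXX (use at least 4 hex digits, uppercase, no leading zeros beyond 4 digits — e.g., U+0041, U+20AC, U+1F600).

Answer: U+271D9 U+56BD U+0027 U+0386 U+0035

Derivation:
Byte[0]=F0: 4-byte lead, need 3 cont bytes. acc=0x0
Byte[1]=A7: continuation. acc=(acc<<6)|0x27=0x27
Byte[2]=87: continuation. acc=(acc<<6)|0x07=0x9C7
Byte[3]=99: continuation. acc=(acc<<6)|0x19=0x271D9
Completed: cp=U+271D9 (starts at byte 0)
Byte[4]=E5: 3-byte lead, need 2 cont bytes. acc=0x5
Byte[5]=9A: continuation. acc=(acc<<6)|0x1A=0x15A
Byte[6]=BD: continuation. acc=(acc<<6)|0x3D=0x56BD
Completed: cp=U+56BD (starts at byte 4)
Byte[7]=27: 1-byte ASCII. cp=U+0027
Byte[8]=CE: 2-byte lead, need 1 cont bytes. acc=0xE
Byte[9]=86: continuation. acc=(acc<<6)|0x06=0x386
Completed: cp=U+0386 (starts at byte 8)
Byte[10]=35: 1-byte ASCII. cp=U+0035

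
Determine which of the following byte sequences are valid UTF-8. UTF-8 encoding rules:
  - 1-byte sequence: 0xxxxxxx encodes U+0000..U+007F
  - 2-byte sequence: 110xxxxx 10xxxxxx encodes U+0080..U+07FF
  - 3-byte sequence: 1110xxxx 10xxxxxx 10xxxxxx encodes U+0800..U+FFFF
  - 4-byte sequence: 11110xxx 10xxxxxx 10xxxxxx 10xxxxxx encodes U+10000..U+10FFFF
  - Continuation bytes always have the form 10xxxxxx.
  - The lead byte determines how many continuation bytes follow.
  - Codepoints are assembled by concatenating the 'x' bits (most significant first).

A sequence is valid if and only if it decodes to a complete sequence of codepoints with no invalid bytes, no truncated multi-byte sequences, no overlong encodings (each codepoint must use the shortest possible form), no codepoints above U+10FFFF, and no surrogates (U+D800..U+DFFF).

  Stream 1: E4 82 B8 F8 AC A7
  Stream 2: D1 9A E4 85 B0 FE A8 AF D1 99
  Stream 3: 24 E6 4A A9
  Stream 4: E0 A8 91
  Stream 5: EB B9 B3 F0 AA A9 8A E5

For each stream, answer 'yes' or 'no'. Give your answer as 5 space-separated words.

Stream 1: error at byte offset 3. INVALID
Stream 2: error at byte offset 5. INVALID
Stream 3: error at byte offset 2. INVALID
Stream 4: decodes cleanly. VALID
Stream 5: error at byte offset 8. INVALID

Answer: no no no yes no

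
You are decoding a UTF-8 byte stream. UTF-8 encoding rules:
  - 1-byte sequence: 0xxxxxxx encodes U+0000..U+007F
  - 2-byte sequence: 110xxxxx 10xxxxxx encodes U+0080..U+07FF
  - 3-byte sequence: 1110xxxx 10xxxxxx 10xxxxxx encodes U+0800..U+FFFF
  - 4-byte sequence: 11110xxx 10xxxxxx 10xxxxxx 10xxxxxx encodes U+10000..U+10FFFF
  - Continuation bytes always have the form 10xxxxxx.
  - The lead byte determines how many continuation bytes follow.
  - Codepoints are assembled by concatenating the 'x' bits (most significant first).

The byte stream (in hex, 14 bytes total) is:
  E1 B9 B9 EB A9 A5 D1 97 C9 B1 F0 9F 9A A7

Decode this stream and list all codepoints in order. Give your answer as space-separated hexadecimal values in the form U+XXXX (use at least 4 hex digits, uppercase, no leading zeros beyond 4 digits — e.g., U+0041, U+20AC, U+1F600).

Answer: U+1E79 U+BA65 U+0457 U+0271 U+1F6A7

Derivation:
Byte[0]=E1: 3-byte lead, need 2 cont bytes. acc=0x1
Byte[1]=B9: continuation. acc=(acc<<6)|0x39=0x79
Byte[2]=B9: continuation. acc=(acc<<6)|0x39=0x1E79
Completed: cp=U+1E79 (starts at byte 0)
Byte[3]=EB: 3-byte lead, need 2 cont bytes. acc=0xB
Byte[4]=A9: continuation. acc=(acc<<6)|0x29=0x2E9
Byte[5]=A5: continuation. acc=(acc<<6)|0x25=0xBA65
Completed: cp=U+BA65 (starts at byte 3)
Byte[6]=D1: 2-byte lead, need 1 cont bytes. acc=0x11
Byte[7]=97: continuation. acc=(acc<<6)|0x17=0x457
Completed: cp=U+0457 (starts at byte 6)
Byte[8]=C9: 2-byte lead, need 1 cont bytes. acc=0x9
Byte[9]=B1: continuation. acc=(acc<<6)|0x31=0x271
Completed: cp=U+0271 (starts at byte 8)
Byte[10]=F0: 4-byte lead, need 3 cont bytes. acc=0x0
Byte[11]=9F: continuation. acc=(acc<<6)|0x1F=0x1F
Byte[12]=9A: continuation. acc=(acc<<6)|0x1A=0x7DA
Byte[13]=A7: continuation. acc=(acc<<6)|0x27=0x1F6A7
Completed: cp=U+1F6A7 (starts at byte 10)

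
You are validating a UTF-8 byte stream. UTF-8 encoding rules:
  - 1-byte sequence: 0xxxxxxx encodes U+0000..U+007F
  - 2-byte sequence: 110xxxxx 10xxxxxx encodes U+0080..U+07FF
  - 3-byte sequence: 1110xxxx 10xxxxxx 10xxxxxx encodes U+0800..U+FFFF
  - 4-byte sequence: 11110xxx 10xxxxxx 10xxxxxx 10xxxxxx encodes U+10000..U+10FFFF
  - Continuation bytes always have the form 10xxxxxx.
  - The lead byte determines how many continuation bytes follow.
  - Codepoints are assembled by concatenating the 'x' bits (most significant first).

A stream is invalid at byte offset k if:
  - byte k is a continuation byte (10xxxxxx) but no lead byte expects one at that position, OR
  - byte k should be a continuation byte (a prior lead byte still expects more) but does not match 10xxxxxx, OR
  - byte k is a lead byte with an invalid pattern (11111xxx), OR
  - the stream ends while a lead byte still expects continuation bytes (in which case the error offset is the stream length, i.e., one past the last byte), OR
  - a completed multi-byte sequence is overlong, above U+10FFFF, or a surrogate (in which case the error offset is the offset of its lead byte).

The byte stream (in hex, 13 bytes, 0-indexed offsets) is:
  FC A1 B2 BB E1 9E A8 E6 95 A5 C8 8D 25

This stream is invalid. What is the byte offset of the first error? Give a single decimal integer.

Byte[0]=FC: INVALID lead byte (not 0xxx/110x/1110/11110)

Answer: 0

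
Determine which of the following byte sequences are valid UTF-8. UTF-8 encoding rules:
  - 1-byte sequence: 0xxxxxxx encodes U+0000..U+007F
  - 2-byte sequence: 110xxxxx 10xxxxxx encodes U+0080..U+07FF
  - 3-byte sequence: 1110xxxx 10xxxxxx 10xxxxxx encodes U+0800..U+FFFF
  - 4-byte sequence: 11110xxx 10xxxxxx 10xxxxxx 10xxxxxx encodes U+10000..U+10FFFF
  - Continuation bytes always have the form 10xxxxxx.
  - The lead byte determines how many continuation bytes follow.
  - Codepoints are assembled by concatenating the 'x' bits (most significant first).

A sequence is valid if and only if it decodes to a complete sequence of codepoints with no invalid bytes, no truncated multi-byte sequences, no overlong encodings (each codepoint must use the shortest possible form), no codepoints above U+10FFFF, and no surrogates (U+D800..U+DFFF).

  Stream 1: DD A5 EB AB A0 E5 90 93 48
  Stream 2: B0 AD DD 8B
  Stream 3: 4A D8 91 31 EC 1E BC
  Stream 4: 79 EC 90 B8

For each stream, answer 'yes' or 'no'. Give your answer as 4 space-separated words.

Answer: yes no no yes

Derivation:
Stream 1: decodes cleanly. VALID
Stream 2: error at byte offset 0. INVALID
Stream 3: error at byte offset 5. INVALID
Stream 4: decodes cleanly. VALID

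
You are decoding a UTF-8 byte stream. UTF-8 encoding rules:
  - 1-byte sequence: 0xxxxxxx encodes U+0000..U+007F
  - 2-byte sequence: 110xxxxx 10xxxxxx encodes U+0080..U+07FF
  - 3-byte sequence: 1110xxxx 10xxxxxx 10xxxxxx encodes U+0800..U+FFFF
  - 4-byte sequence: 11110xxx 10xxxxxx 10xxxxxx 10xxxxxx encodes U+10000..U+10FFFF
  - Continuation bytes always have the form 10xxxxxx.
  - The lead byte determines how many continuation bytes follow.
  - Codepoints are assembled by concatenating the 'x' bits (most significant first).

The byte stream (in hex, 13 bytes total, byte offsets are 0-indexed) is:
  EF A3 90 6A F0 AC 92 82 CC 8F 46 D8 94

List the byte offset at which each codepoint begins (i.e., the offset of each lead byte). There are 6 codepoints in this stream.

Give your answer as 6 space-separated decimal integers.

Answer: 0 3 4 8 10 11

Derivation:
Byte[0]=EF: 3-byte lead, need 2 cont bytes. acc=0xF
Byte[1]=A3: continuation. acc=(acc<<6)|0x23=0x3E3
Byte[2]=90: continuation. acc=(acc<<6)|0x10=0xF8D0
Completed: cp=U+F8D0 (starts at byte 0)
Byte[3]=6A: 1-byte ASCII. cp=U+006A
Byte[4]=F0: 4-byte lead, need 3 cont bytes. acc=0x0
Byte[5]=AC: continuation. acc=(acc<<6)|0x2C=0x2C
Byte[6]=92: continuation. acc=(acc<<6)|0x12=0xB12
Byte[7]=82: continuation. acc=(acc<<6)|0x02=0x2C482
Completed: cp=U+2C482 (starts at byte 4)
Byte[8]=CC: 2-byte lead, need 1 cont bytes. acc=0xC
Byte[9]=8F: continuation. acc=(acc<<6)|0x0F=0x30F
Completed: cp=U+030F (starts at byte 8)
Byte[10]=46: 1-byte ASCII. cp=U+0046
Byte[11]=D8: 2-byte lead, need 1 cont bytes. acc=0x18
Byte[12]=94: continuation. acc=(acc<<6)|0x14=0x614
Completed: cp=U+0614 (starts at byte 11)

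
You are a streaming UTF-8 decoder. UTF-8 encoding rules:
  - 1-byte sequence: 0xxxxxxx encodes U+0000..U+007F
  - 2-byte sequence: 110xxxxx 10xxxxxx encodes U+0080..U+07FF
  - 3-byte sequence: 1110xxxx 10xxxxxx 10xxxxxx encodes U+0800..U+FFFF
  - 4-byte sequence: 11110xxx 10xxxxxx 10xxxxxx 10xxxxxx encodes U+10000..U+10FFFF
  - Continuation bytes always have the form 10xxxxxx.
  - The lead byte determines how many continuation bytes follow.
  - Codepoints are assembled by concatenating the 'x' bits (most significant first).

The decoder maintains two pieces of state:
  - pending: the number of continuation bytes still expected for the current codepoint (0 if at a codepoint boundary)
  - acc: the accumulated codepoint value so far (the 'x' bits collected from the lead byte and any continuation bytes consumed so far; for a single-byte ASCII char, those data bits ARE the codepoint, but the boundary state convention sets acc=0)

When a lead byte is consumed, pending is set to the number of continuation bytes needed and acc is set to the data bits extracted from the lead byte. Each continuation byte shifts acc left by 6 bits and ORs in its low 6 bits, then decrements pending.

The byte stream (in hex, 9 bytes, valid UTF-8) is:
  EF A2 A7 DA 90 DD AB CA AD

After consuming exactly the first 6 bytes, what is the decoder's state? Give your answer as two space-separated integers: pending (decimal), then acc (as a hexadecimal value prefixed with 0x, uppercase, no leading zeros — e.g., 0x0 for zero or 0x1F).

Answer: 1 0x1D

Derivation:
Byte[0]=EF: 3-byte lead. pending=2, acc=0xF
Byte[1]=A2: continuation. acc=(acc<<6)|0x22=0x3E2, pending=1
Byte[2]=A7: continuation. acc=(acc<<6)|0x27=0xF8A7, pending=0
Byte[3]=DA: 2-byte lead. pending=1, acc=0x1A
Byte[4]=90: continuation. acc=(acc<<6)|0x10=0x690, pending=0
Byte[5]=DD: 2-byte lead. pending=1, acc=0x1D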